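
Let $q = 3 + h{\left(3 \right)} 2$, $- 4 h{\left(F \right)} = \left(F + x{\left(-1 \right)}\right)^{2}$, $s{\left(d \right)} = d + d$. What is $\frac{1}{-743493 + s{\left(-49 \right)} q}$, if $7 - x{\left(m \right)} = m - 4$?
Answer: $- \frac{1}{732762} \approx -1.3647 \cdot 10^{-6}$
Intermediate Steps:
$s{\left(d \right)} = 2 d$
$x{\left(m \right)} = 11 - m$ ($x{\left(m \right)} = 7 - \left(m - 4\right) = 7 - \left(-4 + m\right) = 11 - m$)
$h{\left(F \right)} = - \frac{\left(12 + F\right)^{2}}{4}$ ($h{\left(F \right)} = - \frac{\left(F + \left(11 - -1\right)\right)^{2}}{4} = - \frac{\left(F + \left(11 + 1\right)\right)^{2}}{4} = - \frac{\left(F + 12\right)^{2}}{4} = - \frac{\left(12 + F\right)^{2}}{4}$)
$q = - \frac{219}{2}$ ($q = 3 + - \frac{\left(12 + 3\right)^{2}}{4} \cdot 2 = 3 + - \frac{15^{2}}{4} \cdot 2 = 3 + \left(- \frac{1}{4}\right) 225 \cdot 2 = 3 - \frac{225}{2} = - \frac{219}{2} \approx -109.5$)
$\frac{1}{-743493 + s{\left(-49 \right)} q} = \frac{1}{-743493 + 2 \left(-49\right) \left(- \frac{219}{2}\right)} = \frac{1}{-743493 - -10731} = \frac{1}{-743493 + 10731} = \frac{1}{-732762} = - \frac{1}{732762}$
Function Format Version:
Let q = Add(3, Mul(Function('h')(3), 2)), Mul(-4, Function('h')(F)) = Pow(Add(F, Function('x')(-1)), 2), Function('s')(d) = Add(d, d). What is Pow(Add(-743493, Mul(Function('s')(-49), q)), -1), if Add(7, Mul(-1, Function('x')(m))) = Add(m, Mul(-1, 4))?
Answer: Rational(-1, 732762) ≈ -1.3647e-6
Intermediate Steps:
Function('s')(d) = Mul(2, d)
Function('x')(m) = Add(11, Mul(-1, m)) (Function('x')(m) = Add(7, Mul(-1, Add(m, Mul(-1, 4)))) = Add(7, Mul(-1, Add(m, -4))) = Add(7, Mul(-1, Add(-4, m))) = Add(7, Add(4, Mul(-1, m))) = Add(11, Mul(-1, m)))
Function('h')(F) = Mul(Rational(-1, 4), Pow(Add(12, F), 2)) (Function('h')(F) = Mul(Rational(-1, 4), Pow(Add(F, Add(11, Mul(-1, -1))), 2)) = Mul(Rational(-1, 4), Pow(Add(F, Add(11, 1)), 2)) = Mul(Rational(-1, 4), Pow(Add(F, 12), 2)) = Mul(Rational(-1, 4), Pow(Add(12, F), 2)))
q = Rational(-219, 2) (q = Add(3, Mul(Mul(Rational(-1, 4), Pow(Add(12, 3), 2)), 2)) = Add(3, Mul(Mul(Rational(-1, 4), Pow(15, 2)), 2)) = Add(3, Mul(Mul(Rational(-1, 4), 225), 2)) = Add(3, Mul(Rational(-225, 4), 2)) = Add(3, Rational(-225, 2)) = Rational(-219, 2) ≈ -109.50)
Pow(Add(-743493, Mul(Function('s')(-49), q)), -1) = Pow(Add(-743493, Mul(Mul(2, -49), Rational(-219, 2))), -1) = Pow(Add(-743493, Mul(-98, Rational(-219, 2))), -1) = Pow(Add(-743493, 10731), -1) = Pow(-732762, -1) = Rational(-1, 732762)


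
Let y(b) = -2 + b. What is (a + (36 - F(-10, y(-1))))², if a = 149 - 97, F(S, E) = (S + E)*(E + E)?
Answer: 100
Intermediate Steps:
F(S, E) = 2*E*(E + S) (F(S, E) = (E + S)*(2*E) = 2*E*(E + S))
a = 52
(a + (36 - F(-10, y(-1))))² = (52 + (36 - 2*(-2 - 1)*((-2 - 1) - 10)))² = (52 + (36 - 2*(-3)*(-3 - 10)))² = (52 + (36 - 2*(-3)*(-13)))² = (52 + (36 - 1*78))² = (52 + (36 - 78))² = (52 - 42)² = 10² = 100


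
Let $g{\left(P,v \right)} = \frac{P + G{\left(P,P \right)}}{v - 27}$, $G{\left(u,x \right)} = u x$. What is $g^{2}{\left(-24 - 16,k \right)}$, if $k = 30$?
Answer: $270400$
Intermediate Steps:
$g{\left(P,v \right)} = \frac{P + P^{2}}{-27 + v}$ ($g{\left(P,v \right)} = \frac{P + P P}{v - 27} = \frac{P + P^{2}}{-27 + v}$)
$g^{2}{\left(-24 - 16,k \right)} = \left(\frac{\left(-24 - 16\right) \left(1 - 40\right)}{-27 + 30}\right)^{2} = \left(\frac{\left(-24 - 16\right) \left(1 - 40\right)}{3}\right)^{2} = \left(\left(-40\right) \frac{1}{3} \left(1 - 40\right)\right)^{2} = \left(\left(-40\right) \frac{1}{3} \left(-39\right)\right)^{2} = 520^{2} = 270400$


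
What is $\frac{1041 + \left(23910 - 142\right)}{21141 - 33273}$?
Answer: $- \frac{24809}{12132} \approx -2.0449$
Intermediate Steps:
$\frac{1041 + \left(23910 - 142\right)}{21141 - 33273} = \frac{1041 + \left(23910 - 142\right)}{-12132} = \left(1041 + 23768\right) \left(- \frac{1}{12132}\right) = 24809 \left(- \frac{1}{12132}\right) = - \frac{24809}{12132}$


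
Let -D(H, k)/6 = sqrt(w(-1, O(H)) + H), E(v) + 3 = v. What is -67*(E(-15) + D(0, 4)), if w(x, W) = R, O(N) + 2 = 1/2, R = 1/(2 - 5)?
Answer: 1206 + 134*I*sqrt(3) ≈ 1206.0 + 232.09*I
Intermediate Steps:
E(v) = -3 + v
R = -1/3 (R = 1/(-3) = -1/3 ≈ -0.33333)
O(N) = -3/2 (O(N) = -2 + 1/2 = -3/2)
w(x, W) = -1/3
D(H, k) = -6*sqrt(-1/3 + H)
-67*(E(-15) + D(0, 4)) = -67*((-3 - 15) - 2*sqrt(-3 + 9*0)) = -67*(-18 - 2*sqrt(-3 + 0)) = -67*(-18 - 2*I*sqrt(3)) = 1206 + 134*I*sqrt(3)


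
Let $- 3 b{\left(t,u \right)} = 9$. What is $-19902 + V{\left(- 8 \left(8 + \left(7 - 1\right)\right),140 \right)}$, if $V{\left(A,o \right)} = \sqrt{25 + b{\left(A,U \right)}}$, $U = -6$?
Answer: $-19902 + \sqrt{22} \approx -19897.0$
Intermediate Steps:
$b{\left(t,u \right)} = -3$ ($b{\left(t,u \right)} = \left(- \frac{1}{3}\right) 9 = -3$)
$V{\left(A,o \right)} = \sqrt{22}$ ($V{\left(A,o \right)} = \sqrt{25 - 3} = \sqrt{22}$)
$-19902 + V{\left(- 8 \left(8 + \left(7 - 1\right)\right),140 \right)} = -19902 + \sqrt{22}$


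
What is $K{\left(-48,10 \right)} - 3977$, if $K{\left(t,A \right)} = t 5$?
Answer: $-4217$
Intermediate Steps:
$K{\left(t,A \right)} = 5 t$
$K{\left(-48,10 \right)} - 3977 = 5 \left(-48\right) - 3977 = -240 - 3977 = -4217$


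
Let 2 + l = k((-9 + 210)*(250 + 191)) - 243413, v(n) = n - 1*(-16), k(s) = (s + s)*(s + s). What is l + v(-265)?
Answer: 31428663860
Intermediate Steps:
k(s) = 4*s**2 (k(s) = (2*s)*(2*s) = 4*s**2)
v(n) = 16 + n (v(n) = n + 16 = 16 + n)
l = 31428664109 (l = -2 + (4*((-9 + 210)*(250 + 191))**2 - 243413) = -2 + (4*(201*441)**2 - 243413) = -2 + (4*88641**2 - 243413) = -2 + (4*7857226881 - 243413) = -2 + (31428907524 - 243413) = -2 + 31428664111 = 31428664109)
l + v(-265) = 31428664109 + (16 - 265) = 31428664109 - 249 = 31428663860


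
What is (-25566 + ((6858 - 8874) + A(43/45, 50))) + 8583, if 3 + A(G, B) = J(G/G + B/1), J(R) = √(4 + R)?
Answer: -19002 + √55 ≈ -18995.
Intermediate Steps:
A(G, B) = -3 + √(5 + B) (A(G, B) = -3 + √(4 + (G/G + B/1)) = -3 + √(4 + (1 + B*1)) = -3 + √(4 + (1 + B)) = -3 + √(5 + B))
(-25566 + ((6858 - 8874) + A(43/45, 50))) + 8583 = (-25566 + ((6858 - 8874) + (-3 + √(5 + 50)))) + 8583 = (-25566 + (-2016 + (-3 + √55))) + 8583 = (-25566 + (-2019 + √55)) + 8583 = (-27585 + √55) + 8583 = -19002 + √55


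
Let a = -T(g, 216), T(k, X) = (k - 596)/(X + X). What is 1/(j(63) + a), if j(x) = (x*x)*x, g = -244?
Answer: 18/4500881 ≈ 3.9992e-6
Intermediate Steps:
j(x) = x**3 (j(x) = x**2*x = x**3)
T(k, X) = (-596 + k)/(2*X) (T(k, X) = (-596 + k)/((2*X)) = (-596 + k)*(1/(2*X)) = (-596 + k)/(2*X))
a = 35/18 (a = -(-596 - 244)/(2*216) = -(-840)/(2*216) = -1*(-35/18) = 35/18 ≈ 1.9444)
1/(j(63) + a) = 1/(63**3 + 35/18) = 1/(250047 + 35/18) = 1/(4500881/18) = 18/4500881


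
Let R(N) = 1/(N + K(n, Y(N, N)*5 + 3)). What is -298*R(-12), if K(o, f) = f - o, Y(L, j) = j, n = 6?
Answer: 298/75 ≈ 3.9733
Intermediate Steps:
R(N) = 1/(-3 + 6*N) (R(N) = 1/(N + ((N*5 + 3) - 1*6)) = 1/(N + ((5*N + 3) - 6)) = 1/(N + ((3 + 5*N) - 6)) = 1/(N + (-3 + 5*N)) = 1/(-3 + 6*N))
-298*R(-12) = -298/(3*(-1 + 2*(-12))) = -298/(3*(-1 - 24)) = -298/(3*(-25)) = -298*(-1)/(3*25) = -298*(-1/75) = 298/75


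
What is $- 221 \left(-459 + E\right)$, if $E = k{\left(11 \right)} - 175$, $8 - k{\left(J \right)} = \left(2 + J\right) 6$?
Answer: $155584$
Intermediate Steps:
$k{\left(J \right)} = -4 - 6 J$ ($k{\left(J \right)} = 8 - \left(2 + J\right) 6 = 8 - \left(12 + 6 J\right) = -4 - 6 J$)
$E = -245$ ($E = \left(-4 - 66\right) - 175 = -70 - 175 = -245$)
$- 221 \left(-459 + E\right) = - 221 \left(-459 - 245\right) = \left(-221\right) \left(-704\right) = 155584$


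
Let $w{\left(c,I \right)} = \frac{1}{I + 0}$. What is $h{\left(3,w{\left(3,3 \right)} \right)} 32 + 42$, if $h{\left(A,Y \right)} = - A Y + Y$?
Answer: $\frac{62}{3} \approx 20.667$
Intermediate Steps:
$w{\left(c,I \right)} = \frac{1}{I}$
$h{\left(A,Y \right)} = Y - A Y$ ($h{\left(A,Y \right)} = - A Y + Y = Y - A Y$)
$h{\left(3,w{\left(3,3 \right)} \right)} 32 + 42 = \frac{1 - 3}{3} \cdot 32 + 42 = \frac{1}{3} \left(-2\right) 32 + 42 = \left(- \frac{2}{3}\right) 32 + 42 = - \frac{64}{3} + 42 = \frac{62}{3}$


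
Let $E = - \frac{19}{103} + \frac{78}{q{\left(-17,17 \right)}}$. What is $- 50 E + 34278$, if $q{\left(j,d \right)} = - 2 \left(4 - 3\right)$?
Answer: $\frac{3732434}{103} \approx 36237.0$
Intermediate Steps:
$q{\left(j,d \right)} = -2$ ($q{\left(j,d \right)} = \left(-2\right) 1 = -2$)
$E = - \frac{4036}{103}$ ($E = - \frac{19}{103} + \frac{78}{-2} = \left(-19\right) \frac{1}{103} + 78 \left(- \frac{1}{2}\right) = - \frac{19}{103} - 39 = - \frac{4036}{103} \approx -39.184$)
$- 50 E + 34278 = \left(-50\right) \left(- \frac{4036}{103}\right) + 34278 = \frac{201800}{103} + 34278 = \frac{3732434}{103}$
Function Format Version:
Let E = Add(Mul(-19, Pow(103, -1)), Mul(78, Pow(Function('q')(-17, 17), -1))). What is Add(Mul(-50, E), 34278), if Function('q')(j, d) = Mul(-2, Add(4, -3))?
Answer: Rational(3732434, 103) ≈ 36237.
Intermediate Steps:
Function('q')(j, d) = -2 (Function('q')(j, d) = Mul(-2, 1) = -2)
E = Rational(-4036, 103) (E = Add(Mul(-19, Pow(103, -1)), Mul(78, Pow(-2, -1))) = Add(Mul(-19, Rational(1, 103)), Mul(78, Rational(-1, 2))) = Add(Rational(-19, 103), -39) = Rational(-4036, 103) ≈ -39.184)
Add(Mul(-50, E), 34278) = Add(Mul(-50, Rational(-4036, 103)), 34278) = Add(Rational(201800, 103), 34278) = Rational(3732434, 103)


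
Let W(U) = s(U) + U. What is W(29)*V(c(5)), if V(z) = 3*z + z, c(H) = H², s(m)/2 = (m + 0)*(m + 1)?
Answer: 176900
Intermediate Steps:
s(m) = 2*m*(1 + m) (s(m) = 2*((m + 0)*(m + 1)) = 2*(m*(1 + m)) = 2*m*(1 + m))
W(U) = U + 2*U*(1 + U) (W(U) = 2*U*(1 + U) + U = U + 2*U*(1 + U))
V(z) = 4*z
W(29)*V(c(5)) = (29*(3 + 2*29))*(4*5²) = (29*(3 + 58))*(4*25) = (29*61)*100 = 1769*100 = 176900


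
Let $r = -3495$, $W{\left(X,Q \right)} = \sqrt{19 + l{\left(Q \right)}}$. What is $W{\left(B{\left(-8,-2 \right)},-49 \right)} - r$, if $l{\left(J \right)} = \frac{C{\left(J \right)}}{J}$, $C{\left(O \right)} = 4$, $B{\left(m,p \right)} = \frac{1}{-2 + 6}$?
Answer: $3495 + \frac{3 \sqrt{103}}{7} \approx 3499.4$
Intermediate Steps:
$B{\left(m,p \right)} = \frac{1}{4}$
$l{\left(J \right)} = \frac{4}{J}$
$W{\left(X,Q \right)} = \sqrt{19 + \frac{4}{Q}}$
$W{\left(B{\left(-8,-2 \right)},-49 \right)} - r = \sqrt{19 + \frac{4}{-49}} - -3495 = \sqrt{19 + 4 \left(- \frac{1}{49}\right)} + 3495 = \sqrt{19 - \frac{4}{49}} + 3495 = \sqrt{\frac{927}{49}} + 3495 = \frac{3 \sqrt{103}}{7} + 3495 = 3495 + \frac{3 \sqrt{103}}{7}$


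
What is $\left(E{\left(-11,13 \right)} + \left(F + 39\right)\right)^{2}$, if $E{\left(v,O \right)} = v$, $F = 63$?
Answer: $8281$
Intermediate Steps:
$\left(E{\left(-11,13 \right)} + \left(F + 39\right)\right)^{2} = \left(-11 + \left(63 + 39\right)\right)^{2} = \left(-11 + 102\right)^{2} = 91^{2} = 8281$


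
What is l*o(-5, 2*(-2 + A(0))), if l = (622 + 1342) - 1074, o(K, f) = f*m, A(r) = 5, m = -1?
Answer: -5340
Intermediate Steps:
o(K, f) = -f (o(K, f) = f*(-1) = -f)
l = 890 (l = 1964 - 1074 = 890)
l*o(-5, 2*(-2 + A(0))) = 890*(-2*(-2 + 5)) = 890*(-2*3) = 890*(-1*6) = 890*(-6) = -5340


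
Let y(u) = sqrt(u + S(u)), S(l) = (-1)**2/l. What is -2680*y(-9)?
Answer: -2680*I*sqrt(82)/3 ≈ -8089.5*I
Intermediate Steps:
S(l) = 1/l
y(u) = sqrt(u + 1/u)
-2680*y(-9) = -2680*sqrt(-9 + 1/(-9)) = -2680*sqrt(-9 - 1/9) = -2680*I*sqrt(82)/3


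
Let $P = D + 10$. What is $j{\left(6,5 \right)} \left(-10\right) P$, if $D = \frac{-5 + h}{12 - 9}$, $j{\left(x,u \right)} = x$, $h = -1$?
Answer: $-480$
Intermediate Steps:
$D = -2$ ($D = \frac{-5 - 1}{12 - 9} = - \frac{6}{3} = \left(-6\right) \frac{1}{3} = -2$)
$P = 8$ ($P = -2 + 10 = 8$)
$j{\left(6,5 \right)} \left(-10\right) P = 6 \left(-10\right) 8 = \left(-60\right) 8 = -480$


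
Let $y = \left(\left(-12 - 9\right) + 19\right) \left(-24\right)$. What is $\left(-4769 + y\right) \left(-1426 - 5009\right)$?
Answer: $30379635$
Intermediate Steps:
$y = 48$ ($y = \left(-21 + 19\right) \left(-24\right) = \left(-2\right) \left(-24\right) = 48$)
$\left(-4769 + y\right) \left(-1426 - 5009\right) = \left(-4769 + 48\right) \left(-1426 - 5009\right) = \left(-4721\right) \left(-6435\right) = 30379635$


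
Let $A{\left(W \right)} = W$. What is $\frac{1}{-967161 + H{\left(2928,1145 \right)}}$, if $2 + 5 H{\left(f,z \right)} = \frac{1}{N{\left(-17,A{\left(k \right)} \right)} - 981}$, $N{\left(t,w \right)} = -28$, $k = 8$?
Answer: $- \frac{5045}{4879329264} \approx -1.034 \cdot 10^{-6}$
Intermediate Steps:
$H{\left(f,z \right)} = - \frac{2019}{5045}$ ($H{\left(f,z \right)} = - \frac{2}{5} + \frac{1}{5 \left(-28 - 981\right)} = - \frac{2}{5} + \frac{1}{5 \left(-1009\right)} = - \frac{2}{5} + \frac{1}{5} \left(- \frac{1}{1009}\right) = - \frac{2}{5} - \frac{1}{5045} = - \frac{2019}{5045}$)
$\frac{1}{-967161 + H{\left(2928,1145 \right)}} = \frac{1}{-967161 - \frac{2019}{5045}} = \frac{1}{- \frac{4879329264}{5045}} = - \frac{5045}{4879329264}$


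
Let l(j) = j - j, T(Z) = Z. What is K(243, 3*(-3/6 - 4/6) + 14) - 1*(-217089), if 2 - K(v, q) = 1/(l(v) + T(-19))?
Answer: 4124730/19 ≈ 2.1709e+5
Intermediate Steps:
l(j) = 0
K(v, q) = 39/19 (K(v, q) = 2 - 1/(0 - 19) = 2 - 1/(-19) = 2 - 1*(-1/19) = 2 + 1/19 = 39/19)
K(243, 3*(-3/6 - 4/6) + 14) - 1*(-217089) = 39/19 - 1*(-217089) = 39/19 + 217089 = 4124730/19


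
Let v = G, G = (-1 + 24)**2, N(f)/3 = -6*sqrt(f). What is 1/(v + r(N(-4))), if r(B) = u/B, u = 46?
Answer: 324/171397 - 18*I/3942131 ≈ 0.0018903 - 4.5661e-6*I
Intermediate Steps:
N(f) = -18*sqrt(f) (N(f) = 3*(-6*sqrt(f)) = -18*sqrt(f))
r(B) = 46/B
G = 529 (G = 23**2 = 529)
v = 529
1/(v + r(N(-4))) = 1/(529 + 46/((-36*I))) = 1/(529 + 46*(I/36)) = 1/(529 + 23*I/18) = 324*(529 - 23*I/18)/90669013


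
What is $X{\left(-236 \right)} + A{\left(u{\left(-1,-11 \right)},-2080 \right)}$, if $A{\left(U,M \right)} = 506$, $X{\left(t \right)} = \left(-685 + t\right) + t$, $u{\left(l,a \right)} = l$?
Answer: $-651$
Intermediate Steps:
$X{\left(t \right)} = -685 + 2 t$
$X{\left(-236 \right)} + A{\left(u{\left(-1,-11 \right)},-2080 \right)} = \left(-685 + 2 \left(-236\right)\right) + 506 = \left(-685 - 472\right) + 506 = -1157 + 506 = -651$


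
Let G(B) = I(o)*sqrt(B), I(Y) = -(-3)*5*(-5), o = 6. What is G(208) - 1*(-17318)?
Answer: 17318 - 300*sqrt(13) ≈ 16236.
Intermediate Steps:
I(Y) = -75 (I(Y) = -3*(-5)*(-5) = 15*(-5) = -75)
G(B) = -75*sqrt(B)
G(208) - 1*(-17318) = -300*sqrt(13) - 1*(-17318) = -300*sqrt(13) + 17318 = 17318 - 300*sqrt(13)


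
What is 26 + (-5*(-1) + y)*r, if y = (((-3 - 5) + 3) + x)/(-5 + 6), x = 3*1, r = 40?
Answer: 146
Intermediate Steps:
x = 3
y = -2 (y = (((-3 - 5) + 3) + 3)/(-5 + 6) = ((-8 + 3) + 3)/1 = (-5 + 3)*1 = -2*1 = -2)
26 + (-5*(-1) + y)*r = 26 + (-5*(-1) - 2)*40 = 26 + (5 - 2)*40 = 26 + 3*40 = 26 + 120 = 146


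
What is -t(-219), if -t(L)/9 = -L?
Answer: 1971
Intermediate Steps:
t(L) = 9*L (t(L) = -(-9)*L = 9*L)
-t(-219) = -9*(-219) = -1*(-1971) = 1971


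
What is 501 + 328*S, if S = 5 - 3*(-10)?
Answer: 11981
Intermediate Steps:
S = 35 (S = 5 + 30 = 35)
501 + 328*S = 501 + 328*35 = 501 + 11480 = 11981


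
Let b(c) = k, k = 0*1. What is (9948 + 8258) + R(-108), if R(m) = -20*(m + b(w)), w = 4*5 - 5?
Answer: 20366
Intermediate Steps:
w = 15 (w = 20 - 5 = 15)
k = 0
b(c) = 0
R(m) = -20*m (R(m) = -20*(m + 0) = -20*m)
(9948 + 8258) + R(-108) = (9948 + 8258) - 20*(-108) = 18206 + 2160 = 20366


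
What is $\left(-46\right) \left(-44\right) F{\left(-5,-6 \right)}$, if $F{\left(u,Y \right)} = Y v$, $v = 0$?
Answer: $0$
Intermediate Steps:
$F{\left(u,Y \right)} = 0$ ($F{\left(u,Y \right)} = Y 0 = 0$)
$\left(-46\right) \left(-44\right) F{\left(-5,-6 \right)} = \left(-46\right) \left(-44\right) 0 = 2024 \cdot 0 = 0$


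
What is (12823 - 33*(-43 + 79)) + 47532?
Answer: 59167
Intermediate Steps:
(12823 - 33*(-43 + 79)) + 47532 = (12823 - 33*36) + 47532 = (12823 - 1*1188) + 47532 = (12823 - 1188) + 47532 = 11635 + 47532 = 59167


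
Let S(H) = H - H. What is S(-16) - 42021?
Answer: -42021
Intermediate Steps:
S(H) = 0
S(-16) - 42021 = 0 - 42021 = -42021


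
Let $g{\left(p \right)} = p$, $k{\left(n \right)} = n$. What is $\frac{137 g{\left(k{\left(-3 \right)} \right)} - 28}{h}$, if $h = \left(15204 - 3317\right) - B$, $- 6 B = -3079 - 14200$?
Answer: $- \frac{2634}{54043} \approx -0.048739$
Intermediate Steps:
$B = \frac{17279}{6}$ ($B = - \frac{-3079 - 14200}{6} = \left(- \frac{1}{6}\right) \left(-17279\right) = \frac{17279}{6} \approx 2879.8$)
$h = \frac{54043}{6}$ ($h = \left(15204 - 3317\right) - \frac{17279}{6} = 11887 - \frac{17279}{6} = \frac{54043}{6} \approx 9007.2$)
$\frac{137 g{\left(k{\left(-3 \right)} \right)} - 28}{h} = \frac{137 \left(-3\right) - 28}{\frac{54043}{6}} = \left(-411 - 28\right) \frac{6}{54043} = \left(-439\right) \frac{6}{54043} = - \frac{2634}{54043}$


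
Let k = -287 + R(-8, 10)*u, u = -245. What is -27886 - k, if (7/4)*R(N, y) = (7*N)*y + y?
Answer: -104599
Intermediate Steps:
R(N, y) = 4*y/7 + 4*N*y (R(N, y) = 4*((7*N)*y + y)/7 = 4*(7*N*y + y)/7 = 4*(y + 7*N*y)/7 = 4*y/7 + 4*N*y)
k = 76713 (k = -287 + ((4/7)*10*(1 + 7*(-8)))*(-245) = -287 + ((4/7)*10*(1 - 56))*(-245) = -287 + ((4/7)*10*(-55))*(-245) = -287 - 2200/7*(-245) = -287 + 77000 = 76713)
-27886 - k = -27886 - 1*76713 = -27886 - 76713 = -104599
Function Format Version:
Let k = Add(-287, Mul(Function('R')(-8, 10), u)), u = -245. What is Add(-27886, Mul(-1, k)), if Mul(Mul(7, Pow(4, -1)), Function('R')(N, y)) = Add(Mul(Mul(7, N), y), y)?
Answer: -104599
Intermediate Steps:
Function('R')(N, y) = Add(Mul(Rational(4, 7), y), Mul(4, N, y)) (Function('R')(N, y) = Mul(Rational(4, 7), Add(Mul(Mul(7, N), y), y)) = Mul(Rational(4, 7), Add(Mul(7, N, y), y)) = Mul(Rational(4, 7), Add(y, Mul(7, N, y))) = Add(Mul(Rational(4, 7), y), Mul(4, N, y)))
k = 76713 (k = Add(-287, Mul(Mul(Rational(4, 7), 10, Add(1, Mul(7, -8))), -245)) = Add(-287, Mul(Mul(Rational(4, 7), 10, Add(1, -56)), -245)) = Add(-287, Mul(Mul(Rational(4, 7), 10, -55), -245)) = Add(-287, Mul(Rational(-2200, 7), -245)) = Add(-287, 77000) = 76713)
Add(-27886, Mul(-1, k)) = Add(-27886, Mul(-1, 76713)) = Add(-27886, -76713) = -104599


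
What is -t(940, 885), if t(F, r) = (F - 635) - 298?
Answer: -7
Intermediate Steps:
t(F, r) = -933 + F (t(F, r) = (-635 + F) - 298 = -933 + F)
-t(940, 885) = -(-933 + 940) = -1*7 = -7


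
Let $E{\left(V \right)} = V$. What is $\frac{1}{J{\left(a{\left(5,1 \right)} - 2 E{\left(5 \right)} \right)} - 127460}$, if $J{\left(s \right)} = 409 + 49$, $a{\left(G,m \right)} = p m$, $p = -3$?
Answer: $- \frac{1}{127002} \approx -7.8739 \cdot 10^{-6}$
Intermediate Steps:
$a{\left(G,m \right)} = - 3 m$
$J{\left(s \right)} = 458$
$\frac{1}{J{\left(a{\left(5,1 \right)} - 2 E{\left(5 \right)} \right)} - 127460} = \frac{1}{458 - 127460} = \frac{1}{-127002} = - \frac{1}{127002}$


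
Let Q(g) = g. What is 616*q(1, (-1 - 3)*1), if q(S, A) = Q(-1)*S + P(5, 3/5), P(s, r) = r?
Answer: -1232/5 ≈ -246.40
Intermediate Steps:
q(S, A) = ⅗ - S (q(S, A) = -S + 3/5 = -S + 3*(⅕) = -S + ⅗ = ⅗ - S)
616*q(1, (-1 - 3)*1) = 616*(⅗ - 1*1) = 616*(⅗ - 1) = 616*(-⅖) = -1232/5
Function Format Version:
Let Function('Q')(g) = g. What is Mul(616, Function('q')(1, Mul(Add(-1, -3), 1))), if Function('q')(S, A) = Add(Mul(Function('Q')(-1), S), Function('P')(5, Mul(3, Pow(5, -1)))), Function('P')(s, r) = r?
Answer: Rational(-1232, 5) ≈ -246.40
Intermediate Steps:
Function('q')(S, A) = Add(Rational(3, 5), Mul(-1, S)) (Function('q')(S, A) = Add(Mul(-1, S), Mul(3, Pow(5, -1))) = Add(Mul(-1, S), Mul(3, Rational(1, 5))) = Add(Mul(-1, S), Rational(3, 5)) = Add(Rational(3, 5), Mul(-1, S)))
Mul(616, Function('q')(1, Mul(Add(-1, -3), 1))) = Mul(616, Add(Rational(3, 5), Mul(-1, 1))) = Mul(616, Add(Rational(3, 5), -1)) = Mul(616, Rational(-2, 5)) = Rational(-1232, 5)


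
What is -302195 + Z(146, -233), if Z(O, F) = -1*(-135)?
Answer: -302060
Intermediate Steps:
Z(O, F) = 135
-302195 + Z(146, -233) = -302195 + 135 = -302060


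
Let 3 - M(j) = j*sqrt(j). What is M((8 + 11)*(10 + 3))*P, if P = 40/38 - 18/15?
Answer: -42/95 + 182*sqrt(247)/5 ≈ 571.63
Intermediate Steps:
P = -14/95 (P = 40*(1/38) - 18*1/15 = 20/19 - 6/5 = -14/95 ≈ -0.14737)
M(j) = 3 - j**(3/2) (M(j) = 3 - j*sqrt(j) = 3 - j**(3/2))
M((8 + 11)*(10 + 3))*P = (3 - ((8 + 11)*(10 + 3))**(3/2))*(-14/95) = (3 - (19*13)**(3/2))*(-14/95) = (3 - 247**(3/2))*(-14/95) = (3 - 247*sqrt(247))*(-14/95) = -42/95 + 182*sqrt(247)/5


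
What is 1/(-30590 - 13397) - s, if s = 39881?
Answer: -1754245548/43987 ≈ -39881.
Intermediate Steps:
1/(-30590 - 13397) - s = 1/(-30590 - 13397) - 1*39881 = 1/(-43987) - 39881 = -1/43987 - 39881 = -1754245548/43987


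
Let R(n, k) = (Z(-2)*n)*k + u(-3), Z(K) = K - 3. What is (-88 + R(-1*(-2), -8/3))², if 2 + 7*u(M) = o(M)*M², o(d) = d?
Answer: 1890625/441 ≈ 4287.1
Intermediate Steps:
Z(K) = -3 + K
u(M) = -2/7 + M³/7 (u(M) = -2/7 + (M*M²)/7 = -2/7 + M³/7)
R(n, k) = -29/7 - 5*k*n (R(n, k) = ((-3 - 2)*n)*k + (-2/7 + (⅐)*(-3)³) = (-5*n)*k + (-2/7 + (⅐)*(-27)) = -5*k*n + (-2/7 - 27/7) = -5*k*n - 29/7 = -29/7 - 5*k*n)
(-88 + R(-1*(-2), -8/3))² = (-88 + (-29/7 - 5*(-8/3)*(-1*(-2))))² = (-88 + (-29/7 - 5*(-8*⅓)*2))² = (-88 + (-29/7 - 5*(-8/3)*2))² = (-88 + (-29/7 + 80/3))² = (-88 + 473/21)² = (-1375/21)² = 1890625/441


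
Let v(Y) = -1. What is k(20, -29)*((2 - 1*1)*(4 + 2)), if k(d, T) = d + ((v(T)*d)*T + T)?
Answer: 3426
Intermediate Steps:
k(d, T) = T + d - T*d (k(d, T) = d + ((-d)*T + T) = d + (-T*d + T) = d + (T - T*d) = T + d - T*d)
k(20, -29)*((2 - 1*1)*(4 + 2)) = (-29 + 20 - 1*(-29)*20)*((2 - 1*1)*(4 + 2)) = (-29 + 20 + 580)*((2 - 1)*6) = 571*(1*6) = 571*6 = 3426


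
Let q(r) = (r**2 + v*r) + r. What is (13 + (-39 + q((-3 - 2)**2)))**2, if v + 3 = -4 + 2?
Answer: 249001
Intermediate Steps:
v = -5 (v = -3 + (-4 + 2) = -3 - 2 = -5)
q(r) = r**2 - 4*r (q(r) = (r**2 - 5*r) + r = r**2 - 4*r)
(13 + (-39 + q((-3 - 2)**2)))**2 = (13 + (-39 + (-3 - 2)**2*(-4 + (-3 - 2)**2)))**2 = (13 + (-39 + (-5)**2*(-4 + (-5)**2)))**2 = (13 + (-39 + 25*(-4 + 25)))**2 = (13 + (-39 + 25*21))**2 = (13 + (-39 + 525))**2 = (13 + 486)**2 = 499**2 = 249001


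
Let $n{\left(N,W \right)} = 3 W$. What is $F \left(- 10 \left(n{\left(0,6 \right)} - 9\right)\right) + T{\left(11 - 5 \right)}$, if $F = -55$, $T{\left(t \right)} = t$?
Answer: $4956$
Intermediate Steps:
$F \left(- 10 \left(n{\left(0,6 \right)} - 9\right)\right) + T{\left(11 - 5 \right)} = - 55 \left(- 10 \left(3 \cdot 6 - 9\right)\right) + \left(11 - 5\right) = - 55 \left(- 10 \left(18 - 9\right)\right) + \left(11 - 5\right) = - 55 \left(\left(-10\right) 9\right) + 6 = \left(-55\right) \left(-90\right) + 6 = 4950 + 6 = 4956$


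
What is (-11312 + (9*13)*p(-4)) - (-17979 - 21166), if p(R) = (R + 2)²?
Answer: 28301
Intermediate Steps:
p(R) = (2 + R)²
(-11312 + (9*13)*p(-4)) - (-17979 - 21166) = (-11312 + (9*13)*(2 - 4)²) - (-17979 - 21166) = (-11312 + 117*(-2)²) - 1*(-39145) = (-11312 + 117*4) + 39145 = (-11312 + 468) + 39145 = -10844 + 39145 = 28301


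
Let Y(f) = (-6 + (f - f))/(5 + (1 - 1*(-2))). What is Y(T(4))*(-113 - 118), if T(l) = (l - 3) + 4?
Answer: 693/4 ≈ 173.25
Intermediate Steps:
T(l) = 1 + l (T(l) = (-3 + l) + 4 = 1 + l)
Y(f) = -¾ (Y(f) = (-6 + 0)/(5 + (1 + 2)) = -6/(5 + 3) = -6/8 = -6*⅛ = -¾)
Y(T(4))*(-113 - 118) = -3*(-113 - 118)/4 = -¾*(-231) = 693/4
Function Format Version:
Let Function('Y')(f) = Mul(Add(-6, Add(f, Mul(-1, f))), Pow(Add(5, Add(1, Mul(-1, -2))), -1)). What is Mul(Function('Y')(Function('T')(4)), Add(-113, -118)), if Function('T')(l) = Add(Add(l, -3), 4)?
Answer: Rational(693, 4) ≈ 173.25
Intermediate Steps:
Function('T')(l) = Add(1, l) (Function('T')(l) = Add(Add(-3, l), 4) = Add(1, l))
Function('Y')(f) = Rational(-3, 4) (Function('Y')(f) = Mul(Add(-6, 0), Pow(Add(5, Add(1, 2)), -1)) = Mul(-6, Pow(Add(5, 3), -1)) = Mul(-6, Pow(8, -1)) = Mul(-6, Rational(1, 8)) = Rational(-3, 4))
Mul(Function('Y')(Function('T')(4)), Add(-113, -118)) = Mul(Rational(-3, 4), Add(-113, -118)) = Mul(Rational(-3, 4), -231) = Rational(693, 4)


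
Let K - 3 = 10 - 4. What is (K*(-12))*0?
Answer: 0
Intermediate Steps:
K = 9 (K = 3 + (10 - 4) = 3 + 6 = 9)
(K*(-12))*0 = (9*(-12))*0 = -108*0 = 0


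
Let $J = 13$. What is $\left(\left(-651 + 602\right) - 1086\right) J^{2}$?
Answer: $-191815$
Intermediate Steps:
$\left(\left(-651 + 602\right) - 1086\right) J^{2} = \left(\left(-651 + 602\right) - 1086\right) 13^{2} = \left(-49 - 1086\right) 169 = \left(-1135\right) 169 = -191815$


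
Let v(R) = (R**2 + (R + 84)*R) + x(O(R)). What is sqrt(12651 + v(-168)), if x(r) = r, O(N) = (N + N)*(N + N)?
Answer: sqrt(167883) ≈ 409.74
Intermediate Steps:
O(N) = 4*N**2 (O(N) = (2*N)*(2*N) = 4*N**2)
v(R) = 5*R**2 + R*(84 + R) (v(R) = (R**2 + (R + 84)*R) + 4*R**2 = (R**2 + (84 + R)*R) + 4*R**2 = (R**2 + R*(84 + R)) + 4*R**2 = 5*R**2 + R*(84 + R))
sqrt(12651 + v(-168)) = sqrt(12651 + 6*(-168)*(14 - 168)) = sqrt(12651 + 6*(-168)*(-154)) = sqrt(12651 + 155232) = sqrt(167883)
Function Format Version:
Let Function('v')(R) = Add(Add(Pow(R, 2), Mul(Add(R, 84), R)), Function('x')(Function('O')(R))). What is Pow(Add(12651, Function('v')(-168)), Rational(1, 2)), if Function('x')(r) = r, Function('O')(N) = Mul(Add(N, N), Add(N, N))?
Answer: Pow(167883, Rational(1, 2)) ≈ 409.74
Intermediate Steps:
Function('O')(N) = Mul(4, Pow(N, 2)) (Function('O')(N) = Mul(Mul(2, N), Mul(2, N)) = Mul(4, Pow(N, 2)))
Function('v')(R) = Add(Mul(5, Pow(R, 2)), Mul(R, Add(84, R))) (Function('v')(R) = Add(Add(Pow(R, 2), Mul(Add(R, 84), R)), Mul(4, Pow(R, 2))) = Add(Add(Pow(R, 2), Mul(Add(84, R), R)), Mul(4, Pow(R, 2))) = Add(Add(Pow(R, 2), Mul(R, Add(84, R))), Mul(4, Pow(R, 2))) = Add(Mul(5, Pow(R, 2)), Mul(R, Add(84, R))))
Pow(Add(12651, Function('v')(-168)), Rational(1, 2)) = Pow(Add(12651, Mul(6, -168, Add(14, -168))), Rational(1, 2)) = Pow(Add(12651, Mul(6, -168, -154)), Rational(1, 2)) = Pow(Add(12651, 155232), Rational(1, 2)) = Pow(167883, Rational(1, 2))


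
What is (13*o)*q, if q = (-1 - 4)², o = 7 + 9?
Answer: 5200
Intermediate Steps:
o = 16
q = 25 (q = (-5)² = 25)
(13*o)*q = (13*16)*25 = 208*25 = 5200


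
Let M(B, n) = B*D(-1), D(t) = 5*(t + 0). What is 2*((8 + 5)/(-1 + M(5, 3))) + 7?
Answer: 6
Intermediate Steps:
D(t) = 5*t
M(B, n) = -5*B (M(B, n) = B*(5*(-1)) = B*(-5) = -5*B)
2*((8 + 5)/(-1 + M(5, 3))) + 7 = 2*((8 + 5)/(-1 - 5*5)) + 7 = 2*(13/(-1 - 25)) + 7 = 2*(13/(-26)) + 7 = 2*(13*(-1/26)) + 7 = 2*(-½) + 7 = -1 + 7 = 6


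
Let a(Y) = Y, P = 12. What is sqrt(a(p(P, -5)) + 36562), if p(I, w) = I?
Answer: sqrt(36574) ≈ 191.24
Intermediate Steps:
sqrt(a(p(P, -5)) + 36562) = sqrt(12 + 36562) = sqrt(36574)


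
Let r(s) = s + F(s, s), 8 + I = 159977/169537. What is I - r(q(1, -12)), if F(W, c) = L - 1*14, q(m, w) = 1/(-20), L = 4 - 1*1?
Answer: 13541297/3390740 ≈ 3.9936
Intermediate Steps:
L = 3 (L = 4 - 1 = 3)
q(m, w) = -1/20
F(W, c) = -11 (F(W, c) = 3 - 1*14 = 3 - 14 = -11)
I = -1196319/169537 (I = -8 + 159977/169537 = -1196319/169537 ≈ -7.0564)
r(s) = -11 + s (r(s) = s - 11 = -11 + s)
I - r(q(1, -12)) = -1196319/169537 - (-11 - 1/20) = -1196319/169537 - 1*(-221/20) = -1196319/169537 + 221/20 = 13541297/3390740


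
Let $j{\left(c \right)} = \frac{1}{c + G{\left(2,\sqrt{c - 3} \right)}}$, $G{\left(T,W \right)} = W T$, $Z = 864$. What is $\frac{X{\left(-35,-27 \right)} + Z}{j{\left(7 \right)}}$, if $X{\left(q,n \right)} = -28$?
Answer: $9196$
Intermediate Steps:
$G{\left(T,W \right)} = T W$
$j{\left(c \right)} = \frac{1}{c + 2 \sqrt{-3 + c}}$ ($j{\left(c \right)} = \frac{1}{c + 2 \sqrt{c - 3}} = \frac{1}{c + 2 \sqrt{-3 + c}}$)
$\frac{X{\left(-35,-27 \right)} + Z}{j{\left(7 \right)}} = \frac{-28 + 864}{\frac{1}{7 + 2 \sqrt{-3 + 7}}} = \frac{1}{\frac{1}{7 + 2 \sqrt{4}}} \cdot 836 = \frac{1}{\frac{1}{7 + 2 \cdot 2}} \cdot 836 = \frac{1}{\frac{1}{7 + 4}} \cdot 836 = \frac{1}{\frac{1}{11}} \cdot 836 = 11 \cdot 836 = 9196$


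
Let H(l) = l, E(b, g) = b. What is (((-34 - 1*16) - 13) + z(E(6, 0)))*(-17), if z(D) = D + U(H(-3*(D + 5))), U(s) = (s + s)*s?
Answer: -36057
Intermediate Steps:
U(s) = 2*s**2 (U(s) = (2*s)*s = 2*s**2)
z(D) = D + 2*(-15 - 3*D)**2 (z(D) = D + 2*(-3*(D + 5))**2 = D + 2*(-3*(5 + D))**2 = D + 2*(-15 - 3*D)**2)
(((-34 - 1*16) - 13) + z(E(6, 0)))*(-17) = (((-34 - 1*16) - 13) + (6 + 18*(5 + 6)**2))*(-17) = (((-34 - 16) - 13) + (6 + 18*11**2))*(-17) = ((-50 - 13) + (6 + 18*121))*(-17) = (-63 + (6 + 2178))*(-17) = (-63 + 2184)*(-17) = 2121*(-17) = -36057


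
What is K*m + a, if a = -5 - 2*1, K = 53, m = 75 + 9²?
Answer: 8261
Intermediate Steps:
m = 156 (m = 75 + 81 = 156)
a = -7 (a = -5 - 2 = -7)
K*m + a = 53*156 - 7 = 8268 - 7 = 8261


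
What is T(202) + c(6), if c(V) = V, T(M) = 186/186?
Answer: 7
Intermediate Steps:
T(M) = 1 (T(M) = 186*(1/186) = 1)
T(202) + c(6) = 1 + 6 = 7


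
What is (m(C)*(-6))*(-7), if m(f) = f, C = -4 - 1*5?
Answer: -378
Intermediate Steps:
C = -9 (C = -4 - 5 = -9)
(m(C)*(-6))*(-7) = -9*(-6)*(-7) = 54*(-7) = -378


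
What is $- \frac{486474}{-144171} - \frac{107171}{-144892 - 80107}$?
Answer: $\frac{41635704589}{10812776943} \approx 3.8506$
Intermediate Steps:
$- \frac{486474}{-144171} - \frac{107171}{-144892 - 80107} = \left(-486474\right) \left(- \frac{1}{144171}\right) - \frac{107171}{-224999} = \frac{162158}{48057} - - \frac{107171}{224999} = \frac{162158}{48057} + \frac{107171}{224999} = \frac{41635704589}{10812776943}$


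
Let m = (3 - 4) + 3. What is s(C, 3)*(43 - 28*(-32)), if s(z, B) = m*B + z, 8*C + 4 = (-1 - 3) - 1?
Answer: 36621/8 ≈ 4577.6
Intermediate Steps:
C = -9/8 (C = -½ + ((-1 - 3) - 1)/8 = -½ + (-4 - 1)/8 = -½ + (⅛)*(-5) = -½ - 5/8 = -9/8 ≈ -1.1250)
m = 2 (m = -1 + 3 = 2)
s(z, B) = z + 2*B (s(z, B) = 2*B + z = z + 2*B)
s(C, 3)*(43 - 28*(-32)) = (-9/8 + 2*3)*(43 - 28*(-32)) = (-9/8 + 6)*(43 + 896) = (39/8)*939 = 36621/8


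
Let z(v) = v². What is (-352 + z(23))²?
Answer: 31329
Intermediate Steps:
(-352 + z(23))² = (-352 + 23²)² = (-352 + 529)² = 177² = 31329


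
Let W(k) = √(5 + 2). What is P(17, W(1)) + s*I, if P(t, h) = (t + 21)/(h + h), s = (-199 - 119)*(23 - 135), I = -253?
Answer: -9010848 + 19*√7/7 ≈ -9.0108e+6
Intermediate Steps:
s = 35616 (s = -318*(-112) = 35616)
W(k) = √7
P(t, h) = (21 + t)/(2*h) (P(t, h) = (21 + t)/((2*h)) = (21 + t)*(1/(2*h)) = (21 + t)/(2*h))
P(17, W(1)) + s*I = (21 + 17)/(2*(√7)) + 35616*(-253) = (½)*(√7/7)*38 - 9010848 = 19*√7/7 - 9010848 = -9010848 + 19*√7/7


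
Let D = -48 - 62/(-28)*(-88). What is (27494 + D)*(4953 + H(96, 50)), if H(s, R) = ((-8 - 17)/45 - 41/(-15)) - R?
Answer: 14035528538/105 ≈ 1.3367e+8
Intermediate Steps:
H(s, R) = 98/45 - R (H(s, R) = (-25*1/45 - 41*(-1/15)) - R = (-5/9 + 41/15) - R = 98/45 - R)
D = -1700/7 (D = -48 - 62*(-1/28)*(-88) = -48 + (31/14)*(-88) = -48 - 1364/7 = -1700/7 ≈ -242.86)
(27494 + D)*(4953 + H(96, 50)) = (27494 - 1700/7)*(4953 + (98/45 - 1*50)) = 190758*(4953 + (98/45 - 50))/7 = 190758*(4953 - 2152/45)/7 = (190758/7)*(220733/45) = 14035528538/105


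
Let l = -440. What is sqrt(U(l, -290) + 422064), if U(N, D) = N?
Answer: 2*sqrt(105406) ≈ 649.33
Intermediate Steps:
sqrt(U(l, -290) + 422064) = sqrt(-440 + 422064) = sqrt(421624) = 2*sqrt(105406)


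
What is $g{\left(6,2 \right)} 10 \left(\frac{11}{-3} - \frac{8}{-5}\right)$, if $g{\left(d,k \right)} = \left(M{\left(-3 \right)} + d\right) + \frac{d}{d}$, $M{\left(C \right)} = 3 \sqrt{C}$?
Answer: $- \frac{434}{3} - 62 i \sqrt{3} \approx -144.67 - 107.39 i$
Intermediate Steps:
$g{\left(d,k \right)} = 1 + d + 3 i \sqrt{3}$ ($g{\left(d,k \right)} = \left(3 \sqrt{-3} + d\right) + \frac{d}{d} = \left(3 i \sqrt{3} + d\right) + 1 = \left(d + 3 i \sqrt{3}\right) + 1 = 1 + d + 3 i \sqrt{3}$)
$g{\left(6,2 \right)} 10 \left(\frac{11}{-3} - \frac{8}{-5}\right) = \left(1 + 6 + 3 i \sqrt{3}\right) 10 \left(\frac{11}{-3} - \frac{8}{-5}\right) = \left(7 + 3 i \sqrt{3}\right) 10 \left(11 \left(- \frac{1}{3}\right) - - \frac{8}{5}\right) = \left(70 + 30 i \sqrt{3}\right) \left(- \frac{11}{3} + \frac{8}{5}\right) = \left(70 + 30 i \sqrt{3}\right) \left(- \frac{31}{15}\right) = - \frac{434}{3} - 62 i \sqrt{3}$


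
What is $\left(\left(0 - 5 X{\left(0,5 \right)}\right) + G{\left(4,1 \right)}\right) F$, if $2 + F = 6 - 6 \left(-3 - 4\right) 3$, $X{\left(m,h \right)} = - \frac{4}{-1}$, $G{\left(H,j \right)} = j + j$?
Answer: $-2340$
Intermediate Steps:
$G{\left(H,j \right)} = 2 j$
$X{\left(m,h \right)} = 4$ ($X{\left(m,h \right)} = \left(-4\right) \left(-1\right) = 4$)
$F = 130$ ($F = -2 - \left(-6 + 6 \left(-3 - 4\right) 3\right) = -2 - \left(-6 + 6 \left(-7\right) 3\right) = -2 - \left(-6 - 126\right) = -2 + \left(6 - -126\right) = -2 + \left(6 + 126\right) = -2 + 132 = 130$)
$\left(\left(0 - 5 X{\left(0,5 \right)}\right) + G{\left(4,1 \right)}\right) F = \left(\left(0 - 20\right) + 2 \cdot 1\right) 130 = \left(\left(0 - 20\right) + 2\right) 130 = \left(-20 + 2\right) 130 = \left(-18\right) 130 = -2340$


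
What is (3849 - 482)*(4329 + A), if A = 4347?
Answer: 29212092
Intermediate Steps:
(3849 - 482)*(4329 + A) = (3849 - 482)*(4329 + 4347) = 3367*8676 = 29212092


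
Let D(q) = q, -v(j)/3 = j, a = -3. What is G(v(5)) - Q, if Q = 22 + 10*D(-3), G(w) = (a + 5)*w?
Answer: -22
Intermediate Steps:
v(j) = -3*j
G(w) = 2*w (G(w) = (-3 + 5)*w = 2*w)
Q = -8 (Q = 22 + 10*(-3) = 22 - 30 = -8)
G(v(5)) - Q = 2*(-3*5) - 1*(-8) = 2*(-15) + 8 = -30 + 8 = -22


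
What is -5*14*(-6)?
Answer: 420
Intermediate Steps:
-5*14*(-6) = -70*(-6) = 420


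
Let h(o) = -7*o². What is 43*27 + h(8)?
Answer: 713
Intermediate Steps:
43*27 + h(8) = 43*27 - 7*8² = 1161 - 7*64 = 1161 - 448 = 713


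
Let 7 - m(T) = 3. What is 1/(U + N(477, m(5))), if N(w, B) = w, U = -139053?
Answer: -1/138576 ≈ -7.2163e-6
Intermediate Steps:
m(T) = 4 (m(T) = 7 - 1*3 = 7 - 3 = 4)
1/(U + N(477, m(5))) = 1/(-139053 + 477) = 1/(-138576) = -1/138576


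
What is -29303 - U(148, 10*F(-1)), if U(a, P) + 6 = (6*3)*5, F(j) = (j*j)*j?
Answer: -29387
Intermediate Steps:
F(j) = j³ (F(j) = j²*j = j³)
U(a, P) = 84 (U(a, P) = -6 + (6*3)*5 = -6 + 18*5 = -6 + 90 = 84)
-29303 - U(148, 10*F(-1)) = -29303 - 1*84 = -29303 - 84 = -29387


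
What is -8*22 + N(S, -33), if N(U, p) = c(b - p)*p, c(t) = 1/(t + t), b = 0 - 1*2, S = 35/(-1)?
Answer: -10945/62 ≈ -176.53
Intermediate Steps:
S = -35 (S = 35*(-1) = -35)
b = -2 (b = 0 - 2 = -2)
c(t) = 1/(2*t)
N(U, p) = p/(2*(-2 - p)) (N(U, p) = (1/(2*(-2 - p)))*p = p/(2*(-2 - p)))
-8*22 + N(S, -33) = -8*22 - 1*(-33)/(4 + 2*(-33)) = -176 - 1*(-33)/(4 - 66) = -176 - 1*(-33)/(-62) = -176 - 1*(-33)*(-1/62) = -176 - 33/62 = -10945/62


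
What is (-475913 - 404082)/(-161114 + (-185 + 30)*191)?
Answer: 879995/190719 ≈ 4.6141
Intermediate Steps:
(-475913 - 404082)/(-161114 + (-185 + 30)*191) = -879995/(-161114 - 155*191) = -879995/(-161114 - 29605) = -879995/(-190719) = -879995*(-1/190719) = 879995/190719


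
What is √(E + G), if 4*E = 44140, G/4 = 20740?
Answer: √93995 ≈ 306.59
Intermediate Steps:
G = 82960 (G = 4*20740 = 82960)
E = 11035 (E = (¼)*44140 = 11035)
√(E + G) = √(11035 + 82960) = √93995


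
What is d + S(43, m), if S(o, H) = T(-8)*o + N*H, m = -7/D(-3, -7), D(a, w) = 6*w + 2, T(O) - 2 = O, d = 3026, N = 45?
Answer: 22207/8 ≈ 2775.9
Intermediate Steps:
T(O) = 2 + O
D(a, w) = 2 + 6*w
m = 7/40 (m = -7/(2 + 6*(-7)) = -7/(2 - 42) = -7/(-40) = -7*(-1/40) = 7/40 ≈ 0.17500)
S(o, H) = -6*o + 45*H (S(o, H) = (2 - 8)*o + 45*H = -6*o + 45*H)
d + S(43, m) = 3026 + (-6*43 + 45*(7/40)) = 3026 + (-258 + 63/8) = 3026 - 2001/8 = 22207/8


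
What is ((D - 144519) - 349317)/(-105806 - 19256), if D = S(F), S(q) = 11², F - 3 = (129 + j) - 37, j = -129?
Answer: 493715/125062 ≈ 3.9478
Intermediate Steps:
F = -34 (F = 3 + ((129 - 129) - 37) = 3 + (0 - 37) = 3 - 37 = -34)
S(q) = 121
D = 121
((D - 144519) - 349317)/(-105806 - 19256) = ((121 - 144519) - 349317)/(-105806 - 19256) = (-144398 - 349317)/(-125062) = -493715*(-1/125062) = 493715/125062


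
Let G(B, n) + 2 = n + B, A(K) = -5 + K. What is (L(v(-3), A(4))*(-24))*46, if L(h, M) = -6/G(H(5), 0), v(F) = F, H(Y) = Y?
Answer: 2208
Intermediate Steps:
G(B, n) = -2 + B + n (G(B, n) = -2 + (n + B) = -2 + (B + n) = -2 + B + n)
L(h, M) = -2 (L(h, M) = -6/(-2 + 5 + 0) = -6/3 = -6*⅓ = -2)
(L(v(-3), A(4))*(-24))*46 = -2*(-24)*46 = 48*46 = 2208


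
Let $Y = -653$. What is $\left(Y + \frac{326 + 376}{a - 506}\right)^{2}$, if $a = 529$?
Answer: $\frac{204976489}{529} \approx 3.8748 \cdot 10^{5}$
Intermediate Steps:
$\left(Y + \frac{326 + 376}{a - 506}\right)^{2} = \left(-653 + \frac{326 + 376}{529 - 506}\right)^{2} = \left(-653 + \frac{702}{23}\right)^{2} = \left(- \frac{14317}{23}\right)^{2} = \frac{204976489}{529}$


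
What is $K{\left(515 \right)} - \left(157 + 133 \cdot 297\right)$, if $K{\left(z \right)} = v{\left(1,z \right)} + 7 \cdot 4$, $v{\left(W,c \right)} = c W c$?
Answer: $225595$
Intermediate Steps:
$v{\left(W,c \right)} = W c^{2}$ ($v{\left(W,c \right)} = W c c = W c^{2}$)
$K{\left(z \right)} = 28 + z^{2}$ ($K{\left(z \right)} = 1 z^{2} + 7 \cdot 4 = z^{2} + 28 = 28 + z^{2}$)
$K{\left(515 \right)} - \left(157 + 133 \cdot 297\right) = \left(28 + 515^{2}\right) - \left(157 + 133 \cdot 297\right) = \left(28 + 265225\right) - \left(157 + 39501\right) = 265253 - 39658 = 225595$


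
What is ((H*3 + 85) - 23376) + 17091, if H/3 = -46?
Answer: -6614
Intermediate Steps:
H = -138 (H = 3*(-46) = -138)
((H*3 + 85) - 23376) + 17091 = ((-138*3 + 85) - 23376) + 17091 = ((-414 + 85) - 23376) + 17091 = (-329 - 23376) + 17091 = -23705 + 17091 = -6614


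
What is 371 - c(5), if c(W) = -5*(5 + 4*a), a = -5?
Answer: 296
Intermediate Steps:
c(W) = 75 (c(W) = -5*(5 + 4*(-5)) = -5*(5 - 20) = -5*(-15) = 75)
371 - c(5) = 371 - 1*75 = 371 - 75 = 296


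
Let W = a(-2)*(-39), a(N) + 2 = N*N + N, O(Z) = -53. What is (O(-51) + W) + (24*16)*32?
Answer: 12235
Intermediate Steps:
a(N) = -2 + N + N**2 (a(N) = -2 + (N*N + N) = -2 + (N**2 + N) = -2 + (N + N**2) = -2 + N + N**2)
W = 0 (W = (-2 - 2 + (-2)**2)*(-39) = (-2 - 2 + 4)*(-39) = 0*(-39) = 0)
(O(-51) + W) + (24*16)*32 = (-53 + 0) + (24*16)*32 = -53 + 384*32 = -53 + 12288 = 12235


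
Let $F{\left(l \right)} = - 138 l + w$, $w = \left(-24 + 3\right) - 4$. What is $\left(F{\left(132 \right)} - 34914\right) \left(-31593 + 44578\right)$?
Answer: $-690217675$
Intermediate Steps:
$w = -25$ ($w = -21 - 4 = -25$)
$F{\left(l \right)} = -25 - 138 l$ ($F{\left(l \right)} = - 138 l - 25 = -25 - 138 l$)
$\left(F{\left(132 \right)} - 34914\right) \left(-31593 + 44578\right) = \left(\left(-25 - 18216\right) - 34914\right) \left(-31593 + 44578\right) = \left(\left(-25 - 18216\right) - 34914\right) 12985 = \left(-18241 - 34914\right) 12985 = \left(-53155\right) 12985 = -690217675$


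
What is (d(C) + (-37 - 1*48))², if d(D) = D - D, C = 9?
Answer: 7225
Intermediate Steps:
d(D) = 0
(d(C) + (-37 - 1*48))² = (0 + (-37 - 1*48))² = (0 + (-37 - 48))² = (0 - 85)² = (-85)² = 7225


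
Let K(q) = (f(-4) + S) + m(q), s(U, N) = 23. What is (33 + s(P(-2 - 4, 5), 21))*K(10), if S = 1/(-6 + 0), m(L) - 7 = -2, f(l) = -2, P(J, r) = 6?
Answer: 476/3 ≈ 158.67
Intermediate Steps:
m(L) = 5 (m(L) = 7 - 2 = 5)
S = -⅙ (S = 1/(-6) = -⅙ ≈ -0.16667)
K(q) = 17/6 (K(q) = (-2 - ⅙) + 5 = -13/6 + 5 = 17/6)
(33 + s(P(-2 - 4, 5), 21))*K(10) = (33 + 23)*(17/6) = 56*(17/6) = 476/3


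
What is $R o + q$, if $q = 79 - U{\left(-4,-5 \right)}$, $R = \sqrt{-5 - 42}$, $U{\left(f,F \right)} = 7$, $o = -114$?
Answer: $72 - 114 i \sqrt{47} \approx 72.0 - 781.54 i$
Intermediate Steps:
$R = i \sqrt{47}$ ($R = \sqrt{-47} = i \sqrt{47} \approx 6.8557 i$)
$q = 72$ ($q = 79 - 7 = 72$)
$R o + q = i \sqrt{47} \left(-114\right) + 72 = - 114 i \sqrt{47} + 72 = 72 - 114 i \sqrt{47}$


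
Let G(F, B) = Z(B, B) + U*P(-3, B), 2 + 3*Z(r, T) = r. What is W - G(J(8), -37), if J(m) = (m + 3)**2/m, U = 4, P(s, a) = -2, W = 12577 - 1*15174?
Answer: -2576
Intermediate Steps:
Z(r, T) = -2/3 + r/3
W = -2597 (W = 12577 - 15174 = -2597)
J(m) = (3 + m)**2/m
G(F, B) = -26/3 + B/3 (G(F, B) = (-2/3 + B/3) + 4*(-2) = (-2/3 + B/3) - 8 = -26/3 + B/3)
W - G(J(8), -37) = -2597 - (-26/3 + (1/3)*(-37)) = -2597 - (-26/3 - 37/3) = -2597 - 1*(-21) = -2597 + 21 = -2576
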